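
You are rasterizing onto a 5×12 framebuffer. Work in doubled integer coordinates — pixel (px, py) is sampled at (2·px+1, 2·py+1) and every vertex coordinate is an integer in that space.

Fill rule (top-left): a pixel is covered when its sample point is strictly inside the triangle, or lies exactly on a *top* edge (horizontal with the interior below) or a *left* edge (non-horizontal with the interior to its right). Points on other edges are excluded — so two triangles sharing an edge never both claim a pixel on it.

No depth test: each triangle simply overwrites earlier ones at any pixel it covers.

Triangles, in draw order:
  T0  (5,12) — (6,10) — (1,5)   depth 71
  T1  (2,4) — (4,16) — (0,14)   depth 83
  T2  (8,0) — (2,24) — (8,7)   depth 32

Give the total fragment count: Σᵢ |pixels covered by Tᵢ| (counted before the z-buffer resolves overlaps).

T0:
  2·area = 15  (B↔C swapped to make it positive)
  edge (5, 12)→(1, 5): d=(-4,-7) top-left  bias=+0
  edge (1, 5)→(6, 10): d=(5,5) right/bottom  bias=-1
  edge (6, 10)→(5, 12): d=(-1,2) right/bottom  bias=-1
    (0,2)@(1, 5): e=[0,0,15] → .  [on edge]
    (1,3)@(3, 7): e=[6,0,9] → .  [on edge]
    (2,4)@(5, 9): e=[12,0,3] → .  [on edge]
    (2,5)@(5, 11): e=[4,10,1] → X
    (3,5)@(7, 11): e=[18,0,-3] → .  [on edge]
    (2,6)@(5, 13): e=[-4,20,-1] → .
    (4,6)@(9, 13): e=[24,0,-9] → .  [on edge]
    (4,9)@(9, 19): e=[0,30,-15] → .  [on edge]
  covered (1 px):
    . . . . .
    . . . . .
    . . . . .
    . . . . .
    . . . . .
    . . X . .
    . . . . .
    . . . . .
    . . . . .
    . . . . .
    . . . . .
    . . . . .
T1:
  2·area = 44
  edge (2, 4)→(4, 16): d=(2,12) right/bottom  bias=-1
  edge (4, 16)→(0, 14): d=(-4,-2) top-left  bias=+0
  edge (0, 14)→(2, 4): d=(2,-10) top-left  bias=+0
    (0,4)@(1, 9): e=[22,22,0] → X  [on edge]
    (1,4)@(3, 9): e=[-2,26,20] → .
    (0,5)@(1, 11): e=[26,14,4] → X
    (1,5)@(3, 11): e=[2,18,24] → X
    (2,5)@(5, 11): e=[-22,22,44] → .
    (0,6)@(1, 13): e=[30,6,8] → X
    (2,6)@(5, 13): e=[-18,14,48] → .
    (0,7)@(1, 15): e=[34,-2,12] → .
    (1,7)@(3, 15): e=[10,2,32] → X
    (2,7)@(5, 15): e=[-14,6,52] → .
    (1,8)@(3, 17): e=[14,-6,36] → .
  covered (6 px):
    . . . . .
    . . . . .
    . . . . .
    . . . . .
    X . . . .
    X X . . .
    X X . . .
    . X . . .
    . . . . .
    . . . . .
    . . . . .
    . . . . .
T2:
  2·area = 42  (B↔C swapped to make it positive)
  edge (8, 0)→(8, 7): d=(0,7) right/bottom  bias=-1
  edge (8, 7)→(2, 24): d=(-6,17) right/bottom  bias=-1
  edge (2, 24)→(8, 0): d=(6,-24) top-left  bias=+0
    (3,2)@(7, 5): e=[7,29,6] → X
    (4,2)@(9, 5): e=[-7,-5,54] → .
    (3,3)@(7, 7): e=[7,17,18] → X
    (4,3)@(9, 7): e=[-7,-17,66] → .
    (3,4)@(7, 9): e=[7,5,30] → X
    (4,4)@(9, 9): e=[-7,-29,78] → .
    (3,5)@(7, 11): e=[7,-7,42] → .
    (2,6)@(5, 13): e=[21,15,6] → X
    (3,6)@(7, 13): e=[7,-19,54] → .
    (2,7)@(5, 15): e=[21,3,18] → X
    (3,7)@(7, 15): e=[7,-31,66] → .
    (2,8)@(5, 17): e=[21,-9,30] → .
  covered (6 px):
    . . . . .
    . . . . .
    . . . X .
    . . . X .
    . . . X .
    . . . . .
    . . X . .
    . . X . .
    . . . . .
    . . . . .
    . X . . .
    . . . . .

Final: 13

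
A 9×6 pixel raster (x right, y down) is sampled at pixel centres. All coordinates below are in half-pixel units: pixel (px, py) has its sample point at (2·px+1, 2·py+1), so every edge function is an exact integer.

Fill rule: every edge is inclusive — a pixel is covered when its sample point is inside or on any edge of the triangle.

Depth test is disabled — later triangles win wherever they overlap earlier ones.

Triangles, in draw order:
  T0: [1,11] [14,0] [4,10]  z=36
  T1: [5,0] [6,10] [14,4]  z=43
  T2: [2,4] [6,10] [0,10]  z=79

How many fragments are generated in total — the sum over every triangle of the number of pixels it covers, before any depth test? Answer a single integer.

T0:
  2·area = 20
  edge (1, 11)→(14, 0): d=(13,-11) inclusive
  edge (14, 0)→(4, 10): d=(-10,10) inclusive
  edge (4, 10)→(1, 11): d=(-3,1) inclusive
    (6,0)@(13, 1): e=[2,0,18] → █  [on edge]
    (7,0)@(15, 1): e=[24,-20,16] → ·
    (5,1)@(11, 3): e=[6,0,14] → █  [on edge]
    (6,1)@(13, 3): e=[28,-20,12] → ·
    (4,2)@(9, 5): e=[10,0,10] → █  [on edge]
    (5,2)@(11, 5): e=[32,-20,8] → ·
    (3,3)@(7, 7): e=[14,0,6] → █  [on edge]
    (4,3)@(9, 7): e=[36,-20,4] → ·
    (6,3)@(13, 7): e=[80,-60,0] → ·  [on edge]
    (2,4)@(5, 9): e=[18,0,2] → █  [on edge]
    (3,4)@(7, 9): e=[40,-20,0] → ·  [on edge]
    (0,5)@(1, 11): e=[0,20,0] → █  [on edge]
    (1,5)@(3, 11): e=[22,0,-2] → ·  [on edge]
  covered (6 px):
    · · · · · · █ · ·
    · · · · · █ · · ·
    · · · · █ · · · ·
    · · · █ · · · · ·
    · · █ · · · · · ·
    █ · · · · · · · ·
T1:
  2·area = 86  (B↔C swapped to make it positive)
  edge (5, 0)→(14, 4): d=(9,4) inclusive
  edge (14, 4)→(6, 10): d=(-8,6) inclusive
  edge (6, 10)→(5, 0): d=(-1,-10) inclusive
    (3,0)@(7, 1): e=[1,66,19] → █
    (4,0)@(9, 1): e=[-7,54,39] → ·
    (3,1)@(7, 3): e=[19,50,17] → █
    (4,1)@(9, 3): e=[11,38,37] → █
    (5,1)@(11, 3): e=[3,26,57] → █
    (6,1)@(13, 3): e=[-5,14,77] → ·
    (3,2)@(7, 5): e=[37,34,15] → █
    (6,2)@(13, 5): e=[13,-2,75] → ·
    (3,3)@(7, 7): e=[55,18,13] → █
    (5,3)@(11, 7): e=[39,-6,53] → ·
    (3,4)@(7, 9): e=[73,2,11] → █
    (4,4)@(9, 9): e=[65,-10,31] → ·
  covered (10 px):
    · · · █ · · · · ·
    · · · █ █ █ · · ·
    · · · █ █ █ · · ·
    · · · █ █ · · · ·
    · · · █ · · · · ·
    · · · · · · · · ·
T2:
  2·area = 36
  edge (2, 4)→(6, 10): d=(4,6) inclusive
  edge (6, 10)→(0, 10): d=(-6,0) inclusive
  edge (0, 10)→(2, 4): d=(2,-6) inclusive
    (1,0)@(3, 1): e=[-18,54,0] → ·  [on edge]
    (0,3)@(1, 7): e=[18,18,0] → █  [on edge]
    (1,3)@(3, 7): e=[6,18,12] → █
    (2,3)@(5, 7): e=[-6,18,24] → ·
    (0,4)@(1, 9): e=[26,6,4] → █
    (2,4)@(5, 9): e=[2,6,28] → █
    (3,4)@(7, 9): e=[-10,6,40] → ·
    (0,5)@(1, 11): e=[34,-6,8] → ·
    (1,5)@(3, 11): e=[22,-6,20] → ·
    (2,5)@(5, 11): e=[10,-6,32] → ·
  covered (5 px):
    · · · · · · · · ·
    · · · · · · · · ·
    · · · · · · · · ·
    █ █ · · · · · · ·
    █ █ █ · · · · · ·
    · · · · · · · · ·

Final: 21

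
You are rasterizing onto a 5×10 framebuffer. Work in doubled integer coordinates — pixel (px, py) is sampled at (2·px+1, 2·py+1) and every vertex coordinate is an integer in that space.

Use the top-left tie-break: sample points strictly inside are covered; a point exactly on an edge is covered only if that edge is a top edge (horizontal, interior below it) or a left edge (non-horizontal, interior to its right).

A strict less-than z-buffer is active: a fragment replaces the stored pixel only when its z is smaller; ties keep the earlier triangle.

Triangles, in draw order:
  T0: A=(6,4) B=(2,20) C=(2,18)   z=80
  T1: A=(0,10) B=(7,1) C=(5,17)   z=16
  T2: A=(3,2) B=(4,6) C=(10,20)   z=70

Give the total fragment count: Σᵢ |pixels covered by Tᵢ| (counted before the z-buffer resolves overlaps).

T0:
  2·area = 8
  edge (6, 4)→(2, 20): d=(-4,16) right/bottom  bias=-1
  edge (2, 20)→(2, 18): d=(0,-2) top-left  bias=+0
  edge (2, 18)→(6, 4): d=(4,-14) top-left  bias=+0
    (1,7)@(3, 15): e=[4,2,2] → X
    (2,7)@(5, 15): e=[-28,6,30] → .
    (1,8)@(3, 17): e=[-4,2,10] → .
  covered (1 px):
    . . . . .
    . . . . .
    . . . . .
    . . . . .
    . . . . .
    . . . . .
    . . . . .
    . X . . .
    . . . . .
    . . . . .
T1:
  2·area = 94
  edge (0, 10)→(7, 1): d=(7,-9) top-left  bias=+0
  edge (7, 1)→(5, 17): d=(-2,16) right/bottom  bias=-1
  edge (5, 17)→(0, 10): d=(-5,-7) top-left  bias=+0
    (3,0)@(7, 1): e=[0,0,94] → .  [on edge]
    (2,2)@(5, 5): e=[10,24,60] → X
    (3,2)@(7, 5): e=[28,-8,74] → .
    (1,3)@(3, 7): e=[6,52,36] → X
    (3,3)@(7, 7): e=[42,-12,64] → .
    (0,4)@(1, 9): e=[2,80,12] → X
    (3,4)@(7, 9): e=[56,-16,54] → .
    (0,5)@(1, 11): e=[16,76,2] → X
    (3,5)@(7, 11): e=[70,-20,44] → .
    (0,6)@(1, 13): e=[30,72,-8] → .
    (1,6)@(3, 13): e=[48,40,6] → X
    (3,6)@(7, 13): e=[84,-24,34] → .
    (2,8)@(5, 17): e=[94,0,0] → .  [on edge]
  covered (12 px):
    . . . . .
    . . . . .
    . . X . .
    . X X . .
    X X X . .
    X X X . .
    . X X . .
    . . X . .
    . . . . .
    . . . . .
T2:
  2·area = 10  (B↔C swapped to make it positive)
  edge (3, 2)→(10, 20): d=(7,18) right/bottom  bias=-1
  edge (10, 20)→(4, 6): d=(-6,-14) top-left  bias=+0
  edge (4, 6)→(3, 2): d=(-1,-4) top-left  bias=+0
    (3,6)@(7, 13): e=[5,0,5] → X  [on edge]
    (4,6)@(9, 13): e=[-31,28,13] → .
    (3,7)@(7, 15): e=[19,-12,3] → .
  covered (1 px):
    . . . . .
    . . . . .
    . . . . .
    . . . . .
    . . . . .
    . . . . .
    . . . X .
    . . . . .
    . . . . .
    . . . . .

Final: 14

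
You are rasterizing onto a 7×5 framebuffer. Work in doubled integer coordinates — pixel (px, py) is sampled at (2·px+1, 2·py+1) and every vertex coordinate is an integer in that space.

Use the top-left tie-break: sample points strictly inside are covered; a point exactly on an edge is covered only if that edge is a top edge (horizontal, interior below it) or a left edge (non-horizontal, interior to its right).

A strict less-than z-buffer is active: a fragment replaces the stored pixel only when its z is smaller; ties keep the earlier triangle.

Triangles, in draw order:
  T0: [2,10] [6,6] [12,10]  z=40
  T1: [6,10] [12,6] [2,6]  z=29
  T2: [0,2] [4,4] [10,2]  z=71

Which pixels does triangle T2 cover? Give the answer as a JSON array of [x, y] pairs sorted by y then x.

T0:
  2·area = 40
  edge (2, 10)→(6, 6): d=(4,-4) top-left  bias=+0
  edge (6, 6)→(12, 10): d=(6,4) right/bottom  bias=-1
  edge (12, 10)→(2, 10): d=(-10,0) right/bottom  bias=-1
    (5,0)@(11, 1): e=[0,-50,90] → .  [on edge]
    (4,1)@(9, 3): e=[0,-30,70] → .  [on edge]
    (3,2)@(7, 5): e=[0,-10,50] → .  [on edge]
    (2,3)@(5, 7): e=[0,10,30] → X  [on edge]
    (3,3)@(7, 7): e=[8,2,30] → X
    (4,3)@(9, 7): e=[16,-6,30] → .
    (1,4)@(3, 9): e=[0,30,10] → X  [on edge]
    (4,4)@(9, 9): e=[24,6,10] → X
    (5,4)@(11, 9): e=[32,-2,10] → .
  covered (6 px):
    . . . . . . .
    . . . . . . .
    . . . . . . .
    . . X X . . .
    . X X X X . .
T1:
  2·area = 40  (B↔C swapped to make it positive)
  edge (6, 10)→(2, 6): d=(-4,-4) top-left  bias=+0
  edge (2, 6)→(12, 6): d=(10,0) top-left  bias=+0
  edge (12, 6)→(6, 10): d=(-6,4) right/bottom  bias=-1
    (0,2)@(1, 5): e=[0,-10,50] → .  [on edge]
    (1,3)@(3, 7): e=[0,10,30] → X  [on edge]
    (2,3)@(5, 7): e=[8,10,22] → X
    (3,3)@(7, 7): e=[16,10,14] → X
    (4,3)@(9, 7): e=[24,10,6] → X
    (5,3)@(11, 7): e=[32,10,-2] → .
    (1,4)@(3, 9): e=[-8,30,18] → .
    (2,4)@(5, 9): e=[0,30,10] → X  [on edge]
    (4,4)@(9, 9): e=[16,30,-6] → .
  covered (6 px):
    . . . . . . .
    . . . . . . .
    . . . . . . .
    . X X X X . .
    . . X X . . .
T2:
  2·area = 20  (B↔C swapped to make it positive)
  edge (0, 2)→(10, 2): d=(10,0) top-left  bias=+0
  edge (10, 2)→(4, 4): d=(-6,2) right/bottom  bias=-1
  edge (4, 4)→(0, 2): d=(-4,-2) top-left  bias=+0
    (6,0)@(13, 1): e=[-10,0,30] → .  [on edge]
    (1,1)@(3, 3): e=[10,8,2] → X
    (2,1)@(5, 3): e=[10,4,6] → X
    (3,1)@(7, 3): e=[10,0,10] → .  [on edge]
    (0,2)@(1, 5): e=[30,0,-10] → .  [on edge]
    (1,2)@(3, 5): e=[30,-4,-6] → .
    (2,2)@(5, 5): e=[30,-8,-2] → .
  covered (2 px):
    . . . . . . .
    . X X . . . .
    . . . . . . .
    . . . . . . .
    . . . . . . .

Final: [[1,1],[2,1]]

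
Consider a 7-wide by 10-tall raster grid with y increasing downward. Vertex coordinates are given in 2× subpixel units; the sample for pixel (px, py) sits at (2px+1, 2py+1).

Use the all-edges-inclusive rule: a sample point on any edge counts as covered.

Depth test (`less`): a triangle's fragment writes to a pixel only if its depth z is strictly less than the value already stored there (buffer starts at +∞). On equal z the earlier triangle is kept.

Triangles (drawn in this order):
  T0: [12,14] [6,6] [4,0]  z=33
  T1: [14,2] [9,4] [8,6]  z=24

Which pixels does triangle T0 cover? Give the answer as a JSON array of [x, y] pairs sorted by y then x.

T0:
  2·area = 20
  edge (12, 14)→(6, 6): d=(-6,-8) inclusive
  edge (6, 6)→(4, 0): d=(-2,-6) inclusive
  edge (4, 0)→(12, 14): d=(8,14) inclusive
    (2,1)@(5, 3): e=[10,0,10] → #  [on edge]
    (3,1)@(7, 3): e=[26,12,-18] → ·
    (2,2)@(5, 5): e=[-2,-4,26] → ·
    (3,3)@(7, 7): e=[2,4,14] → #
    (4,3)@(9, 7): e=[18,16,-14] → ·
    (3,4)@(7, 9): e=[-10,0,30] → ·  [on edge]
    (4,4)@(9, 9): e=[6,12,2] → #
    (5,4)@(11, 9): e=[22,24,-26] → ·
    (4,5)@(9, 11): e=[-6,8,18] → ·
    (4,7)@(9, 15): e=[-30,0,50] → ·  [on edge]
  covered (3 px):
    · · · · · · ·
    · · # · · · ·
    · · · · · · ·
    · · · # · · ·
    · · · · # · ·
    · · · · · · ·
    · · · · · · ·
    · · · · · · ·
    · · · · · · ·
    · · · · · · ·
T1:
  2·area = 8  (B↔C swapped to make it positive)
  edge (14, 2)→(8, 6): d=(-6,4) inclusive
  edge (8, 6)→(9, 4): d=(1,-2) inclusive
  edge (9, 4)→(14, 2): d=(5,-2) inclusive
    (4,2)@(9, 5): e=[2,1,5] → #
    (5,2)@(11, 5): e=[-6,5,9] → ·
    (4,3)@(9, 7): e=[-10,3,15] → ·
  covered (1 px):
    · · · · · · ·
    · · · · · · ·
    · · · · # · ·
    · · · · · · ·
    · · · · · · ·
    · · · · · · ·
    · · · · · · ·
    · · · · · · ·
    · · · · · · ·
    · · · · · · ·

Answer: [[2,1],[3,3],[4,4]]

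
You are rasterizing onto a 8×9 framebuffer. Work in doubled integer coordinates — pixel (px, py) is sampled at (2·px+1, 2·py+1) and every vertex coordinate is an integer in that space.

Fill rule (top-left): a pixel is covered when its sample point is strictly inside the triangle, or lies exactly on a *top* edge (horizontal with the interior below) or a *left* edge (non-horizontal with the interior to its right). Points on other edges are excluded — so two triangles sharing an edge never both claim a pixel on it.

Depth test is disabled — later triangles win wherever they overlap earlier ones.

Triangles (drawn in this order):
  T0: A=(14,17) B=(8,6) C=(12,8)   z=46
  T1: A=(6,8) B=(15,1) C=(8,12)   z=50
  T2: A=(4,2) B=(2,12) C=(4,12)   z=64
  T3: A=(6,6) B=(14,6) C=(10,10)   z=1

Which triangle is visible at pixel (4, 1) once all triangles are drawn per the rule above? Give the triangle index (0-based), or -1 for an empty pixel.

T0:
  2·area = 32
  edge (14, 17)→(8, 6): d=(-6,-11) top-left  bias=+0
  edge (8, 6)→(12, 8): d=(4,2) right/bottom  bias=-1
  edge (12, 8)→(14, 17): d=(2,9) right/bottom  bias=-1
    (4,3)@(9, 7): e=[5,2,25] → █
    (5,3)@(11, 7): e=[27,-2,7] → ·
    (4,4)@(9, 9): e=[-7,10,29] → ·
    (5,4)@(11, 9): e=[15,6,11] → █
    (6,4)@(13, 9): e=[37,2,-7] → ·
    (5,5)@(11, 11): e=[3,14,15] → █
    (6,5)@(13, 11): e=[25,10,-3] → ·
    (5,6)@(11, 13): e=[-9,22,19] → ·
    (6,6)@(13, 13): e=[13,18,1] → █
    (7,6)@(15, 13): e=[35,14,-17] → ·
    (6,7)@(13, 15): e=[1,26,5] → █
    (7,7)@(15, 15): e=[23,22,-13] → ·
  covered (5 px):
    · · · · · · · ·
    · · · · · · · ·
    · · · · · · · ·
    · · · · █ · · ·
    · · · · · █ · ·
    · · · · · █ · ·
    · · · · · · █ ·
    · · · · · · █ ·
    · · · · · · · ·
T1:
  2·area = 50
  edge (6, 8)→(15, 1): d=(9,-7) top-left  bias=+0
  edge (15, 1)→(8, 12): d=(-7,11) right/bottom  bias=-1
  edge (8, 12)→(6, 8): d=(-2,-4) top-left  bias=+0
    (7,0)@(15, 1): e=[0,0,50] → ·  [on edge]
    (6,1)@(13, 3): e=[4,8,38] → █
    (7,1)@(15, 3): e=[18,-14,46] → ·
    (5,2)@(11, 5): e=[8,16,26] → █
    (6,2)@(13, 5): e=[22,-6,34] → ·
    (4,3)@(9, 7): e=[12,24,14] → █
    (6,3)@(13, 7): e=[40,-20,30] → ·
    (3,4)@(7, 9): e=[16,32,2] → █
    (5,4)@(11, 9): e=[44,-12,18] → ·
    (3,5)@(7, 11): e=[34,18,-2] → ·
    (4,5)@(9, 11): e=[48,-4,6] → ·
  covered (6 px):
    · · · · · · · ·
    · · · · · · █ ·
    · · · · · █ · ·
    · · · · █ █ · ·
    · · · █ █ · · ·
    · · · · · · · ·
    · · · · · · · ·
    · · · · · · · ·
    · · · · · · · ·
T2:
  2·area = 20  (B↔C swapped to make it positive)
  edge (4, 2)→(4, 12): d=(0,10) right/bottom  bias=-1
  edge (4, 12)→(2, 12): d=(-2,0) right/bottom  bias=-1
  edge (2, 12)→(4, 2): d=(2,-10) top-left  bias=+0
    (1,3)@(3, 7): e=[10,10,0] → █  [on edge]
    (2,3)@(5, 7): e=[-10,10,20] → ·
    (1,4)@(3, 9): e=[10,6,4] → █
    (2,4)@(5, 9): e=[-10,6,24] → ·
    (1,5)@(3, 11): e=[10,2,8] → █
    (2,5)@(5, 11): e=[-10,2,28] → ·
    (1,6)@(3, 13): e=[10,-2,12] → ·
    (0,8)@(1, 17): e=[30,-10,0] → ·  [on edge]
  covered (3 px):
    · · · · · · · ·
    · · · · · · · ·
    · · · · · · · ·
    · █ · · · · · ·
    · █ · · · · · ·
    · █ · · · · · ·
    · · · · · · · ·
    · · · · · · · ·
    · · · · · · · ·
T3:
  2·area = 32
  edge (6, 6)→(14, 6): d=(8,0) top-left  bias=+0
  edge (14, 6)→(10, 10): d=(-4,4) right/bottom  bias=-1
  edge (10, 10)→(6, 6): d=(-4,-4) top-left  bias=+0
    (0,0)@(1, 1): e=[-40,72,0] → ·  [on edge]
    (1,1)@(3, 3): e=[-24,56,0] → ·  [on edge]
    (2,2)@(5, 5): e=[-8,40,0] → ·  [on edge]
    (7,2)@(15, 5): e=[-8,0,40] → ·  [on edge]
    (3,3)@(7, 7): e=[8,24,0] → █  [on edge]
    (4,3)@(9, 7): e=[8,16,8] → █
    (5,3)@(11, 7): e=[8,8,16] → █
    (6,3)@(13, 7): e=[8,0,24] → ·  [on edge]
    (3,4)@(7, 9): e=[24,16,-8] → ·
    (4,4)@(9, 9): e=[24,8,0] → █  [on edge]
    (5,4)@(11, 9): e=[24,0,8] → ·  [on edge]
    (4,5)@(9, 11): e=[40,0,-8] → ·  [on edge]
    (5,5)@(11, 11): e=[40,-8,0] → ·  [on edge]
    (3,6)@(7, 13): e=[56,0,-24] → ·  [on edge]
    (6,6)@(13, 13): e=[56,-24,0] → ·  [on edge]
    (2,7)@(5, 15): e=[72,0,-40] → ·  [on edge]
    (7,7)@(15, 15): e=[72,-40,0] → ·  [on edge]
    (1,8)@(3, 17): e=[88,0,-56] → ·  [on edge]
  covered (4 px):
    · · · · · · · ·
    · · · · · · · ·
    · · · · · · · ·
    · · · █ █ █ · ·
    · · · · █ · · ·
    · · · · · · · ·
    · · · · · · · ·
    · · · · · · · ·
    · · · · · · · ·

Z-buffer (winner per pixel, '.' = empty):
  . . . . . . . .
  . . . . . . 1 .
  . . . . . 1 . .
  . 2 . 3 3 3 . .
  . 2 . 1 3 0 . .
  . 2 . . . 0 . .
  . . . . . . 0 .
  . . . . . . 0 .
  . . . . . . . .

Final: -1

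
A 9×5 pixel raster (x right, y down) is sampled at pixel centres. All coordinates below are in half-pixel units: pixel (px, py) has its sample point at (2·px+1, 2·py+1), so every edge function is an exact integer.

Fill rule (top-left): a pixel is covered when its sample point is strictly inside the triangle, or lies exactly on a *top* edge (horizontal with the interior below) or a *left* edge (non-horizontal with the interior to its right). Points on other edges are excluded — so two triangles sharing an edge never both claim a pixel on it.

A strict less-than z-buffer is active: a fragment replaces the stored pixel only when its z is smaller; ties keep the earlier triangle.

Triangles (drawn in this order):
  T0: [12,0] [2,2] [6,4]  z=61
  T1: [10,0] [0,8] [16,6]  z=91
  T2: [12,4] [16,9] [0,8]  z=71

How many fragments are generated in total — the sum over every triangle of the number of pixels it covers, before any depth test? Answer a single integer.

T0:
  2·area = 28  (B↔C swapped to make it positive)
  edge (12, 0)→(6, 4): d=(-6,4) right/bottom  bias=-1
  edge (6, 4)→(2, 2): d=(-4,-2) top-left  bias=+0
  edge (2, 2)→(12, 0): d=(10,-2) top-left  bias=+0
    (3,0)@(7, 1): e=[14,14,0] → █  [on edge]
    (4,0)@(9, 1): e=[6,18,4] → █
    (5,0)@(11, 1): e=[-2,22,8] → ·
    (2,1)@(5, 3): e=[10,2,16] → █
    (4,1)@(9, 3): e=[-6,10,24] → ·
    (2,2)@(5, 5): e=[-2,-6,36] → ·
    (3,2)@(7, 5): e=[-10,-2,40] → ·
  covered (4 px):
    · · · █ █ · · · ·
    · · █ █ · · · · ·
    · · · · · · · · ·
    · · · · · · · · ·
    · · · · · · · · ·
T1:
  2·area = 108  (B↔C swapped to make it positive)
  edge (10, 0)→(16, 6): d=(6,6) right/bottom  bias=-1
  edge (16, 6)→(0, 8): d=(-16,2) right/bottom  bias=-1
  edge (0, 8)→(10, 0): d=(10,-8) top-left  bias=+0
    (4,0)@(9, 1): e=[12,94,2] → █
    (5,0)@(11, 1): e=[0,90,18] → ·  [on edge]
    (3,1)@(7, 3): e=[36,66,6] → █
    (5,1)@(11, 3): e=[12,58,38] → █
    (6,1)@(13, 3): e=[0,54,54] → ·  [on edge]
    (2,2)@(5, 5): e=[60,38,10] → █
    (6,2)@(13, 5): e=[12,22,74] → █
    (7,2)@(15, 5): e=[0,18,90] → ·  [on edge]
    (1,3)@(3, 7): e=[84,10,14] → █
    (4,3)@(9, 7): e=[48,-2,62] → ·
    (5,3)@(11, 7): e=[36,-6,78] → ·
    (6,3)@(13, 7): e=[24,-10,94] → ·
    (8,3)@(17, 7): e=[0,-18,126] → ·  [on edge]
  covered (12 px):
    · · · · █ · · · ·
    · · · █ █ █ · · ·
    · · █ █ █ █ █ · ·
    · █ █ █ · · · · ·
    · · · · · · · · ·
T2:
  2·area = 76
  edge (12, 4)→(16, 9): d=(4,5) right/bottom  bias=-1
  edge (16, 9)→(0, 8): d=(-16,-1) top-left  bias=+0
  edge (0, 8)→(12, 4): d=(12,-4) top-left  bias=+0
    (7,1)@(15, 3): e=[-19,95,0] → ·  [on edge]
    (4,2)@(9, 5): e=[19,57,0] → █  [on edge]
    (5,2)@(11, 5): e=[9,59,8] → █
    (6,2)@(13, 5): e=[-1,61,16] → ·
    (1,3)@(3, 7): e=[57,19,0] → █  [on edge]
    (2,3)@(5, 7): e=[47,21,8] → █
    (3,3)@(7, 7): e=[37,23,16] → █
    (6,3)@(13, 7): e=[7,29,40] → █
    (7,3)@(15, 7): e=[-3,31,48] → ·
    (1,4)@(3, 9): e=[65,-13,24] → ·
    (2,4)@(5, 9): e=[55,-11,32] → ·
    (3,4)@(7, 9): e=[45,-9,40] → ·
  covered (8 px):
    · · · · · · · · ·
    · · · · · · · · ·
    · · · · █ █ · · ·
    · █ █ █ █ █ █ · ·
    · · · · · · · · ·

Final: 24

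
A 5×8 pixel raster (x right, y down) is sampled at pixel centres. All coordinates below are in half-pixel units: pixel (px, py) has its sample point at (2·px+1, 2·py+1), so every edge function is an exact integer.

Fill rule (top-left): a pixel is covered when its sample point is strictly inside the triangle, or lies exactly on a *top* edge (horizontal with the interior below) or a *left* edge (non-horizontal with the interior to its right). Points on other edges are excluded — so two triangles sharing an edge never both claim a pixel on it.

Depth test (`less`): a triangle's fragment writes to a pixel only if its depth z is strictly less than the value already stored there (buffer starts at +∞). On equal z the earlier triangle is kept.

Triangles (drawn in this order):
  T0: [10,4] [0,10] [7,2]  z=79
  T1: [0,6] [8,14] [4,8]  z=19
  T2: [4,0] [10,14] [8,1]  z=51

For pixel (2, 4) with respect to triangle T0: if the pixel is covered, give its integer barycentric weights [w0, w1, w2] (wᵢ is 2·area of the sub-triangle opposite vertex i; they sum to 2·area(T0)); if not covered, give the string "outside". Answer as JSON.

T0:
  2·area = 38
  edge (10, 4)→(0, 10): d=(-10,6) right/bottom  bias=-1
  edge (0, 10)→(7, 2): d=(7,-8) top-left  bias=+0
  edge (7, 2)→(10, 4): d=(3,2) right/bottom  bias=-1
    (3,1)@(7, 3): e=[28,7,3] → #
    (4,1)@(9, 3): e=[16,23,-1] → ·
    (2,2)@(5, 5): e=[20,5,13] → #
    (4,2)@(9, 5): e=[-4,37,5] → ·
    (1,3)@(3, 7): e=[12,3,23] → #
    (2,3)@(5, 7): e=[0,19,19] → ·  [on edge]
    (3,3)@(7, 7): e=[-12,35,15] → ·
    (0,4)@(1, 9): e=[4,1,33] → #
    (1,4)@(3, 9): e=[-8,17,29] → ·
    (0,5)@(1, 11): e=[-16,15,39] → ·
  covered (5 px):
    · · · · ·
    · · · # ·
    · · # # ·
    · # · · ·
    # · · · ·
    · · · · ·
    · · · · ·
    · · · · ·
T1:
  2·area = 16  (B↔C swapped to make it positive)
  edge (0, 6)→(4, 8): d=(4,2) right/bottom  bias=-1
  edge (4, 8)→(8, 14): d=(4,6) right/bottom  bias=-1
  edge (8, 14)→(0, 6): d=(-8,-8) top-left  bias=+0
    (0,3)@(1, 7): e=[2,14,0] → #  [on edge]
    (1,3)@(3, 7): e=[-2,2,16] → ·
    (0,4)@(1, 9): e=[10,22,-16] → ·
    (1,4)@(3, 9): e=[6,10,0] → #  [on edge]
    (2,4)@(5, 9): e=[2,-2,16] → ·
    (1,5)@(3, 11): e=[14,18,-16] → ·
    (2,5)@(5, 11): e=[10,6,0] → #  [on edge]
    (3,5)@(7, 11): e=[6,-6,16] → ·
    (2,6)@(5, 13): e=[18,14,-16] → ·
    (3,6)@(7, 13): e=[14,2,0] → #  [on edge]
    (4,6)@(9, 13): e=[10,-10,16] → ·
    (3,7)@(7, 15): e=[22,10,-16] → ·
    (4,7)@(9, 15): e=[18,-2,0] → ·  [on edge]
  covered (4 px):
    · · · · ·
    · · · · ·
    · · · · ·
    # · · · ·
    · # · · ·
    · · # · ·
    · · · # ·
    · · · · ·
T2:
  2·area = 50  (B↔C swapped to make it positive)
  edge (4, 0)→(8, 1): d=(4,1) right/bottom  bias=-1
  edge (8, 1)→(10, 14): d=(2,13) right/bottom  bias=-1
  edge (10, 14)→(4, 0): d=(-6,-14) top-left  bias=+0
    (2,0)@(5, 1): e=[3,39,8] → #
    (3,0)@(7, 1): e=[1,13,36] → #
    (4,0)@(9, 1): e=[-1,-13,64] → ·
    (2,1)@(5, 3): e=[11,43,-4] → ·
    (3,1)@(7, 3): e=[9,17,24] → #
    (4,1)@(9, 3): e=[7,-9,52] → ·
    (3,2)@(7, 5): e=[17,21,12] → #
    (4,2)@(9, 5): e=[15,-5,40] → ·
    (3,3)@(7, 7): e=[25,25,0] → #  [on edge]
    (4,3)@(9, 7): e=[23,-1,28] → ·
    (3,4)@(7, 9): e=[33,29,-12] → ·
    (4,4)@(9, 9): e=[31,3,16] → #
  covered (7 px):
    · · # # ·
    · · · # ·
    · · · # ·
    · · · # ·
    · · · · #
    · · · · #
    · · · · ·
    · · · · ·

Result: "outside"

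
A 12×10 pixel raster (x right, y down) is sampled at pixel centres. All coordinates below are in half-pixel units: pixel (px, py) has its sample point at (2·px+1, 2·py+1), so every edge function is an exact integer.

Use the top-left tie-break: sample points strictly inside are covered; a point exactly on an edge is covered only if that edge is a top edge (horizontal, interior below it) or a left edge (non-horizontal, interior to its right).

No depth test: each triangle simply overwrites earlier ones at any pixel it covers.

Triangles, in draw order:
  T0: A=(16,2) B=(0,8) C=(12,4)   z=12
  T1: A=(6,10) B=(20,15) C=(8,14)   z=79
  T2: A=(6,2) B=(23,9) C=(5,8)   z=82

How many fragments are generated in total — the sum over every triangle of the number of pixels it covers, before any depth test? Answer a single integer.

T0:
  2·area = 8  (B↔C swapped to make it positive)
  edge (16, 2)→(12, 4): d=(-4,2) right/bottom  bias=-1
  edge (12, 4)→(0, 8): d=(-12,4) right/bottom  bias=-1
  edge (0, 8)→(16, 2): d=(16,-6) top-left  bias=+0
    (10,0)@(21, 1): e=[-6,0,14] → ·  [on edge]
    (7,1)@(15, 3): e=[-2,0,10] → ·  [on edge]
    (4,2)@(9, 5): e=[2,0,6] → ·  [on edge]
    (1,3)@(3, 7): e=[6,0,2] → ·  [on edge]
  covered (0 px):
    · · · · · · · · · · · ·
    · · · · · · · · · · · ·
    · · · · · · · · · · · ·
    · · · · · · · · · · · ·
    · · · · · · · · · · · ·
    · · · · · · · · · · · ·
    · · · · · · · · · · · ·
    · · · · · · · · · · · ·
    · · · · · · · · · · · ·
    · · · · · · · · · · · ·
T1:
  2·area = 46
  edge (6, 10)→(20, 15): d=(14,5) right/bottom  bias=-1
  edge (20, 15)→(8, 14): d=(-12,-1) top-left  bias=+0
  edge (8, 14)→(6, 10): d=(-2,-4) top-left  bias=+0
    (3,5)@(7, 11): e=[9,35,2] → #
    (4,5)@(9, 11): e=[-1,37,10] → ·
    (3,6)@(7, 13): e=[37,11,-2] → ·
    (4,6)@(9, 13): e=[27,13,6] → #
    (5,6)@(11, 13): e=[17,15,14] → #
    (6,6)@(13, 13): e=[7,17,22] → #
    (7,6)@(15, 13): e=[-3,19,30] → ·
    (4,7)@(9, 15): e=[55,-11,2] → ·
    (5,7)@(11, 15): e=[45,-9,10] → ·
    (6,7)@(13, 15): e=[35,-7,18] → ·
  covered (4 px):
    · · · · · · · · · · · ·
    · · · · · · · · · · · ·
    · · · · · · · · · · · ·
    · · · · · · · · · · · ·
    · · · · · · · · · · · ·
    · · · # · · · · · · · ·
    · · · · # # # · · · · ·
    · · · · · · · · · · · ·
    · · · · · · · · · · · ·
    · · · · · · · · · · · ·
T2:
  2·area = 109
  edge (6, 2)→(23, 9): d=(17,7) right/bottom  bias=-1
  edge (23, 9)→(5, 8): d=(-18,-1) top-left  bias=+0
  edge (5, 8)→(6, 2): d=(1,-6) top-left  bias=+0
    (3,1)@(7, 3): e=[10,92,7] → #
    (4,1)@(9, 3): e=[-4,94,19] → ·
    (3,2)@(7, 5): e=[44,56,9] → #
    (4,2)@(9, 5): e=[30,58,21] → #
    (5,2)@(11, 5): e=[16,60,33] → #
    (6,2)@(13, 5): e=[2,62,45] → #
    (7,2)@(15, 5): e=[-12,64,57] → ·
    (3,3)@(7, 7): e=[78,20,11] → #
    (7,3)@(15, 7): e=[22,28,59] → #
    (8,3)@(17, 7): e=[8,30,71] → #
    (9,3)@(19, 7): e=[-6,32,83] → ·
    (3,4)@(7, 9): e=[112,-16,13] → ·
    (11,4)@(23, 9): e=[0,0,109] → ·  [on edge]
  covered (11 px):
    · · · · · · · · · · · ·
    · · · # · · · · · · · ·
    · · · # # # # · · · · ·
    · · · # # # # # # · · ·
    · · · · · · · · · · · ·
    · · · · · · · · · · · ·
    · · · · · · · · · · · ·
    · · · · · · · · · · · ·
    · · · · · · · · · · · ·
    · · · · · · · · · · · ·

Result: 15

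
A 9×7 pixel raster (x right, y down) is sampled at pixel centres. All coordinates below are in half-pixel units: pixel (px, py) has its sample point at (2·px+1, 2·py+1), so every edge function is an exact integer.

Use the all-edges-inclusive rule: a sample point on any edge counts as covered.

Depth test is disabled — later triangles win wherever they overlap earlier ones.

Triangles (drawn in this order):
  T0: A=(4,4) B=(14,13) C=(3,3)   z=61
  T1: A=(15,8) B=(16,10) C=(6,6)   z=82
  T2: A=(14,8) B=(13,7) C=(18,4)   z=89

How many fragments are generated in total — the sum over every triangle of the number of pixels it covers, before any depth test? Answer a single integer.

T0:
  2·area = 1  (B↔C swapped to make it positive)
  edge (4, 4)→(3, 3): d=(-1,-1) inclusive
  edge (3, 3)→(14, 13): d=(11,10) inclusive
  edge (14, 13)→(4, 4): d=(-10,-9) inclusive
    (0,0)@(1, 1): e=[0,-2,3] → ·  [on edge]
    (1,1)@(3, 3): e=[0,0,1] → #  [on edge]
    (2,1)@(5, 3): e=[2,-20,19] → ·
    (1,2)@(3, 5): e=[-2,22,-19] → ·
    (2,2)@(5, 5): e=[0,2,-1] → ·  [on edge]
    (3,3)@(7, 7): e=[0,4,-3] → ·  [on edge]
    (4,4)@(9, 9): e=[0,6,-5] → ·  [on edge]
    (5,5)@(11, 11): e=[0,8,-7] → ·  [on edge]
    (6,6)@(13, 13): e=[0,10,-9] → ·  [on edge]
  covered (1 px):
    · · · · · · · · ·
    · # · · · · · · ·
    · · · · · · · · ·
    · · · · · · · · ·
    · · · · · · · · ·
    · · · · · · · · ·
    · · · · · · · · ·
T1:
  2·area = 16
  edge (15, 8)→(16, 10): d=(1,2) inclusive
  edge (16, 10)→(6, 6): d=(-10,-4) inclusive
  edge (6, 6)→(15, 8): d=(9,2) inclusive
    (4,3)@(9, 7): e=[11,2,3] → #
    (5,3)@(11, 7): e=[7,10,-1] → ·
    (4,4)@(9, 9): e=[13,-18,21] → ·
    (7,4)@(15, 9): e=[1,6,9] → #
    (8,4)@(17, 9): e=[-3,14,5] → ·
    (7,5)@(15, 11): e=[3,-14,27] → ·
  covered (2 px):
    · · · · · · · · ·
    · · · · · · · · ·
    · · · · · · · · ·
    · · · · # · · · ·
    · · · · · · · # ·
    · · · · · · · · ·
    · · · · · · · · ·
T2:
  2·area = 8
  edge (14, 8)→(13, 7): d=(-1,-1) inclusive
  edge (13, 7)→(18, 4): d=(5,-3) inclusive
  edge (18, 4)→(14, 8): d=(-4,4) inclusive
    (3,0)@(7, 1): e=[0,-48,56] → ·  [on edge]
    (4,1)@(9, 3): e=[0,-32,40] → ·  [on edge]
    (5,2)@(11, 5): e=[0,-16,24] → ·  [on edge]
    (8,2)@(17, 5): e=[6,2,0] → #  [on edge]
    (6,3)@(13, 7): e=[0,0,8] → #  [on edge]
    (7,3)@(15, 7): e=[2,6,0] → #  [on edge]
    (8,3)@(17, 7): e=[4,12,-8] → ·
    (6,4)@(13, 9): e=[-2,10,0] → ·  [on edge]
    (7,4)@(15, 9): e=[0,16,-8] → ·  [on edge]
    (5,5)@(11, 11): e=[-6,14,0] → ·  [on edge]
    (8,5)@(17, 11): e=[0,32,-24] → ·  [on edge]
    (1,6)@(3, 13): e=[-16,0,24] → ·  [on edge]
    (4,6)@(9, 13): e=[-10,18,0] → ·  [on edge]
  covered (3 px):
    · · · · · · · · ·
    · · · · · · · · ·
    · · · · · · · · #
    · · · · · · # # ·
    · · · · · · · · ·
    · · · · · · · · ·
    · · · · · · · · ·

Result: 6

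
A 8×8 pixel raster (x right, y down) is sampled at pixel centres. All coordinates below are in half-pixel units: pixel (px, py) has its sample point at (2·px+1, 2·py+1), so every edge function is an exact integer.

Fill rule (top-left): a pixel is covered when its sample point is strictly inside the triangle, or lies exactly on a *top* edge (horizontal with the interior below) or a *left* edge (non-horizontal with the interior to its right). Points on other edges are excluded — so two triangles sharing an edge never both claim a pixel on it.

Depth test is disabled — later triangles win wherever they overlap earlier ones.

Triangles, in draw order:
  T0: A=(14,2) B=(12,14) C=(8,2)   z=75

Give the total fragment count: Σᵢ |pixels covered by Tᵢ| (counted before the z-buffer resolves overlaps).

T0:
  2·area = 72
  edge (14, 2)→(12, 14): d=(-2,12) right/bottom  bias=-1
  edge (12, 14)→(8, 2): d=(-4,-12) top-left  bias=+0
  edge (8, 2)→(14, 2): d=(6,0) top-left  bias=+0
    (4,1)@(9, 3): e=[58,8,6] → #
    (5,1)@(11, 3): e=[34,32,6] → #
    (6,1)@(13, 3): e=[10,56,6] → #
    (7,1)@(15, 3): e=[-14,80,6] → ·
    (4,2)@(9, 5): e=[54,0,18] → #  [on edge]
    (7,2)@(15, 5): e=[-18,72,18] → ·
    (4,3)@(9, 7): e=[50,-8,30] → ·
    (5,3)@(11, 7): e=[26,16,30] → #
    (7,3)@(15, 7): e=[-22,64,30] → ·
    (5,4)@(11, 9): e=[22,8,42] → #
    (6,4)@(13, 9): e=[-2,32,42] → ·
    (5,5)@(11, 11): e=[18,0,54] → #  [on edge]
  covered (10 px):
    · · · · · · · ·
    · · · · # # # ·
    · · · · # # # ·
    · · · · · # # ·
    · · · · · # · ·
    · · · · · # · ·
    · · · · · · · ·
    · · · · · · · ·

Result: 10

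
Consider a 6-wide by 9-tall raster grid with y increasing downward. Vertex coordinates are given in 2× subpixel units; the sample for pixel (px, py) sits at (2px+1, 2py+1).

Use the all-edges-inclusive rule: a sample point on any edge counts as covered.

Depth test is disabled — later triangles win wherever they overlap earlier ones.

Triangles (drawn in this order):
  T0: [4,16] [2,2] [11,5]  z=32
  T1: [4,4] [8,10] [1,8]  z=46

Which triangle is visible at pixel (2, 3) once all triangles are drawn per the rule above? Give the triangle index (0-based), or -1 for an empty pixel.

T0:
  2·area = 120
  edge (4, 16)→(2, 2): d=(-2,-14) inclusive
  edge (2, 2)→(11, 5): d=(9,3) inclusive
  edge (11, 5)→(4, 16): d=(-7,11) inclusive
    (1,1)@(3, 3): e=[12,6,102] → X
    (2,1)@(5, 3): e=[40,0,80] → X  [on edge]
    (3,1)@(7, 3): e=[68,-6,58] → .
    (1,2)@(3, 5): e=[8,24,88] → X
    (3,2)@(7, 5): e=[64,12,44] → X
    (4,2)@(9, 5): e=[92,6,22] → X
    (5,2)@(11, 5): e=[120,0,0] → X  [on edge]
    (1,3)@(3, 7): e=[4,42,74] → X
    (5,3)@(11, 7): e=[116,18,-14] → .
    (1,4)@(3, 9): e=[0,60,60] → X  [on edge]
    (4,4)@(9, 9): e=[84,42,-6] → .
    (1,5)@(3, 11): e=[-4,78,46] → .
  covered (17 px):
    . . . . . .
    . X X . . .
    . X X X X X
    . X X X X .
    . X X X . .
    . . X X . .
    . . X . . .
    . . . . . .
    . . . . . .
T1:
  2·area = 34
  edge (4, 4)→(8, 10): d=(4,6) inclusive
  edge (8, 10)→(1, 8): d=(-7,-2) inclusive
  edge (1, 8)→(4, 4): d=(3,-4) inclusive
    (1,3)@(3, 7): e=[18,11,5] → X
    (2,3)@(5, 7): e=[6,15,13] → X
    (3,3)@(7, 7): e=[-6,19,21] → .
    (1,4)@(3, 9): e=[26,-3,11] → .
    (2,4)@(5, 9): e=[14,1,19] → X
    (3,4)@(7, 9): e=[2,5,27] → X
    (4,4)@(9, 9): e=[-10,9,35] → .
    (2,5)@(5, 11): e=[22,-13,25] → .
    (3,5)@(7, 11): e=[10,-9,33] → .
  covered (4 px):
    . . . . . .
    . . . . . .
    . . . . . .
    . X X . . .
    . . X X . .
    . . . . . .
    . . . . . .
    . . . . . .
    . . . . . .

Z-buffer (winner per pixel, '.' = empty):
  . . . . . .
  . 0 0 . . .
  . 0 0 0 0 0
  . 1 1 0 0 .
  . 0 1 1 . .
  . . 0 0 . .
  . . 0 . . .
  . . . . . .
  . . . . . .

Answer: 1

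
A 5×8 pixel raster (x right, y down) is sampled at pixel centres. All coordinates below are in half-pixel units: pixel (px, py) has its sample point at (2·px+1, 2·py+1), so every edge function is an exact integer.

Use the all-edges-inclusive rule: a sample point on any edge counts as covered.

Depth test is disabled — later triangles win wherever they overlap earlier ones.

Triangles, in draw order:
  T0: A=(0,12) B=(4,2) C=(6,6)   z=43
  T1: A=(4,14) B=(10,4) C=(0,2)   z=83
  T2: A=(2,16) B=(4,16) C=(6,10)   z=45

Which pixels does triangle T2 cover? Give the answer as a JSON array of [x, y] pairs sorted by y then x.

T0:
  2·area = 36
  edge (0, 12)→(4, 2): d=(4,-10) inclusive
  edge (4, 2)→(6, 6): d=(2,4) inclusive
  edge (6, 6)→(0, 12): d=(-6,6) inclusive
    (4,1)@(9, 3): e=[54,-18,0] → .  [on edge]
    (1,2)@(3, 5): e=[2,10,24] → X
    (2,2)@(5, 5): e=[22,2,12] → X
    (3,2)@(7, 5): e=[42,-6,0] → .  [on edge]
    (1,3)@(3, 7): e=[10,14,12] → X
    (2,3)@(5, 7): e=[30,6,0] → X  [on edge]
    (3,3)@(7, 7): e=[50,-2,-12] → .
    (1,4)@(3, 9): e=[18,18,0] → X  [on edge]
    (2,4)@(5, 9): e=[38,10,-12] → .
    (0,5)@(1, 11): e=[6,30,0] → X  [on edge]
    (1,5)@(3, 11): e=[26,22,-12] → .
    (0,6)@(1, 13): e=[14,34,-12] → .
  covered (6 px):
    . . . . .
    . . . . .
    . X X . .
    . X X . .
    . X . . .
    X . . . .
    . . . . .
    . . . . .
T1:
  2·area = 112  (B↔C swapped to make it positive)
  edge (4, 14)→(0, 2): d=(-4,-12) inclusive
  edge (0, 2)→(10, 4): d=(10,2) inclusive
  edge (10, 4)→(4, 14): d=(-6,10) inclusive
    (0,1)@(1, 3): e=[8,8,96] → X
    (1,1)@(3, 3): e=[32,4,76] → X
    (2,1)@(5, 3): e=[56,0,56] → X  [on edge]
    (3,1)@(7, 3): e=[80,-4,36] → .
    (0,2)@(1, 5): e=[0,28,84] → X  [on edge]
    (3,2)@(7, 5): e=[72,16,24] → X
    (4,2)@(9, 5): e=[96,12,4] → X
    (0,3)@(1, 7): e=[-8,48,72] → .
    (1,3)@(3, 7): e=[16,44,52] → X
    (4,3)@(9, 7): e=[88,32,-8] → .
    (1,4)@(3, 9): e=[8,64,40] → X
    (3,4)@(7, 9): e=[56,56,0] → X  [on edge]
    (1,5)@(3, 11): e=[0,84,28] → X  [on edge]
  covered (16 px):
    . . . . .
    X X X . .
    X X X X X
    . X X X .
    . X X X .
    . X X . .
    . . . . .
    . . . . .
T2:
  2·area = 12  (B↔C swapped to make it positive)
  edge (2, 16)→(6, 10): d=(4,-6) inclusive
  edge (6, 10)→(4, 16): d=(-2,6) inclusive
  edge (4, 16)→(2, 16): d=(-2,0) inclusive
    (4,0)@(9, 1): e=[-18,0,30] → .  [on edge]
    (3,3)@(7, 7): e=[-6,0,18] → .  [on edge]
    (2,6)@(5, 13): e=[6,0,6] → X  [on edge]
    (3,6)@(7, 13): e=[18,-12,6] → .
    (1,7)@(3, 15): e=[2,8,2] → X
    (2,7)@(5, 15): e=[14,-4,2] → .
  covered (2 px):
    . . . . .
    . . . . .
    . . . . .
    . . . . .
    . . . . .
    . . . . .
    . . X . .
    . X . . .

Final: [[2,6],[1,7]]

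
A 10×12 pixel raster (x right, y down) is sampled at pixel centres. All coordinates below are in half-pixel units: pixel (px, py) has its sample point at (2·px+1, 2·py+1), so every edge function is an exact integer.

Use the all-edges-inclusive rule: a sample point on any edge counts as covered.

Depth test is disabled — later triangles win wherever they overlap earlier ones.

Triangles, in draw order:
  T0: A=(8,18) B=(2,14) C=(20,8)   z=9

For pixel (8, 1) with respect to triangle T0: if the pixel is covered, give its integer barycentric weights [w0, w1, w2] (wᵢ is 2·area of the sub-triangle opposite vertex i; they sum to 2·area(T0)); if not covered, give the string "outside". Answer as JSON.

T0:
  2·area = 108
  edge (8, 18)→(2, 14): d=(-6,-4) inclusive
  edge (2, 14)→(20, 8): d=(18,-6) inclusive
  edge (20, 8)→(8, 18): d=(-12,10) inclusive
    (8,4)@(17, 9): e=[90,0,18] → #  [on edge]
    (9,4)@(19, 9): e=[98,12,-2] → ·
    (5,5)@(11, 11): e=[54,0,54] → #  [on edge]
    (6,5)@(13, 11): e=[62,12,34] → #
    (7,5)@(15, 11): e=[70,24,14] → #
    (8,5)@(17, 11): e=[78,36,-6] → ·
    (2,6)@(5, 13): e=[18,0,90] → #  [on edge]
    (3,6)@(7, 13): e=[26,12,70] → #
    (4,6)@(9, 13): e=[34,24,50] → #
    (7,6)@(15, 13): e=[58,60,-10] → ·
    (2,7)@(5, 15): e=[6,36,66] → #
    (6,7)@(13, 15): e=[38,84,-14] → ·
  covered (15 px):
    · · · · · · · · · ·
    · · · · · · · · · ·
    · · · · · · · · · ·
    · · · · · · · · · ·
    · · · · · · · · # ·
    · · · · · # # # · ·
    · · # # # # # · · ·
    · · # # # # · · · ·
    · · · # # · · · · ·
    · · · · · · · · · ·
    · · · · · · · · · ·
    · · · · · · · · · ·

Answer: "outside"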